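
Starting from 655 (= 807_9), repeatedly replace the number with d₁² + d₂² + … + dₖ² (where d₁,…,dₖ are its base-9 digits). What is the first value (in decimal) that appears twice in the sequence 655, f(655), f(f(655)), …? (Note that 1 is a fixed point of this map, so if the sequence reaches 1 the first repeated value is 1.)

655 = (8,0,7)_9 → 8² + 0² + 7² = 113
113 = (1,3,5)_9 → 1² + 3² + 5² = 35
35 = (3,8)_9 → 3² + 8² = 73
73 = (8,1)_9 → 8² + 1² = 65
65 = (7,2)_9 → 7² + 2² = 53
53 = (5,8)_9 → 5² + 8² = 89
89 = (1,0,8)_9 → 1² + 0² + 8² = 65  — 65 already appeared earlier.

65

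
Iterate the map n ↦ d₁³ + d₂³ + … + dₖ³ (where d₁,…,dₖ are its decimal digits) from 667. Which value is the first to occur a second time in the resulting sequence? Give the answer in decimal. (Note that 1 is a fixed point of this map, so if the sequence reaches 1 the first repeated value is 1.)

370

667 → 6³ + 6³ + 7³ = 216 + 216 + 343 = 775
775 → 7³ + 7³ + 5³ = 343 + 343 + 125 = 811
811 → 8³ + 1³ + 1³ = 512 + 1 + 1 = 514
514 → 5³ + 1³ + 4³ = 125 + 1 + 64 = 190
190 → 1³ + 9³ + 0³ = 1 + 729 + 0 = 730
730 → 7³ + 3³ + 0³ = 343 + 27 + 0 = 370
370 → 3³ + 7³ + 0³ = 27 + 343 + 0 = 370  — 370 already appeared earlier.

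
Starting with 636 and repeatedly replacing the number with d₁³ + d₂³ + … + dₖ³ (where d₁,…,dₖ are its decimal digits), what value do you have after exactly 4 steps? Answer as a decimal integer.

81

636 → 6³ + 3³ + 6³ = 216 + 27 + 216 = 459
459 → 4³ + 5³ + 9³ = 64 + 125 + 729 = 918
918 → 9³ + 1³ + 8³ = 729 + 1 + 512 = 1242
1242 → 1³ + 2³ + 4³ + 2³ = 1 + 8 + 64 + 8 = 81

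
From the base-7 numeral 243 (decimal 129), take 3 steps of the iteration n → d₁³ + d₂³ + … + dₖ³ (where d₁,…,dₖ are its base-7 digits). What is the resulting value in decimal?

9

129 = (2,4,3)_7 → 2³ + 4³ + 3³ = 8 + 64 + 27 = 99
99 = (2,0,1)_7 → 2³ + 0³ + 1³ = 8 + 0 + 1 = 9
9 = (1,2)_7 → 1³ + 2³ = 1 + 8 = 9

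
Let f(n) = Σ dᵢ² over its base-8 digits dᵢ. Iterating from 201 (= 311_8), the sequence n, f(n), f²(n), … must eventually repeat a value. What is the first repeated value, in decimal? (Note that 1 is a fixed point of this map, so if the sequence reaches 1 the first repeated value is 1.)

201 = (3,1,1)_8 → 11
11 = (1,3)_8 → 10
10 = (1,2)_8 → 5
5 = (5)_8 → 25
25 = (3,1)_8 → 10  — 10 already appeared earlier.

10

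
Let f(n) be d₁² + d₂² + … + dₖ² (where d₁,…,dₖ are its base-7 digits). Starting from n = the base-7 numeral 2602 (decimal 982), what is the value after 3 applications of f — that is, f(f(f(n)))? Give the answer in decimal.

50

982 = (2,6,0,2)_7 → 2² + 6² + 0² + 2² = 4 + 36 + 0 + 4 = 44
44 = (6,2)_7 → 6² + 2² = 36 + 4 = 40
40 = (5,5)_7 → 5² + 5² = 25 + 25 = 50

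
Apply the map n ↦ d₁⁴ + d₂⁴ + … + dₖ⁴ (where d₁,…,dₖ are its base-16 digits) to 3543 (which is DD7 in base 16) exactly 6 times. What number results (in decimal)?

3543 = (13,13,7)_16 → 13⁴ + 13⁴ + 7⁴ = 59523
59523 = (14,8,8,3)_16 → 14⁴ + 8⁴ + 8⁴ + 3⁴ = 46689
46689 = (11,6,6,1)_16 → 11⁴ + 6⁴ + 6⁴ + 1⁴ = 17234
17234 = (4,3,5,2)_16 → 4⁴ + 3⁴ + 5⁴ + 2⁴ = 978
978 = (3,13,2)_16 → 3⁴ + 13⁴ + 2⁴ = 28658
28658 = (6,15,15,2)_16 → 6⁴ + 15⁴ + 15⁴ + 2⁴ = 102562

102562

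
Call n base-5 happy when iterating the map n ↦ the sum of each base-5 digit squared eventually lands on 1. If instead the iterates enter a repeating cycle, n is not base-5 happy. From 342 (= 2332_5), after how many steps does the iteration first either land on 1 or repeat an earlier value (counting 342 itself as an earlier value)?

6

342 = (2,3,3,2)_5 → 2² + 3² + 3² + 2² = 4 + 9 + 9 + 4 = 26
26 = (1,0,1)_5 → 1² + 0² + 1² = 1 + 0 + 1 = 2
2 = (2)_5 → 2² = 4
4 = (4)_5 → 4² = 16
16 = (3,1)_5 → 3² + 1² = 9 + 1 = 10
10 = (2,0)_5 → 2² + 0² = 4 + 0 = 4  — 4 repeats.
That took 6 steps.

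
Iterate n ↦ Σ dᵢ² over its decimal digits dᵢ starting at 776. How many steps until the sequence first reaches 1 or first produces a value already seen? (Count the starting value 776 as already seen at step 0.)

776 → 134
134 → 26
26 → 40
40 → 16
16 → 37
37 → 58
58 → 89
89 → 145
145 → 42
42 → 20
20 → 4
4 → 16  — 16 repeats.
That took 12 steps.

12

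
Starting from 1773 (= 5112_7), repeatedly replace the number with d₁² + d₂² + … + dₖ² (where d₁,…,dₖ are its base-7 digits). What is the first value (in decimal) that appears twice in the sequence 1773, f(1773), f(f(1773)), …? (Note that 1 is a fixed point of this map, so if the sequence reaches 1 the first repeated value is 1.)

25

1773 = (5,1,1,2)_7 → 5² + 1² + 1² + 2² = 31
31 = (4,3)_7 → 4² + 3² = 25
25 = (3,4)_7 → 3² + 4² = 25  — 25 already appeared earlier.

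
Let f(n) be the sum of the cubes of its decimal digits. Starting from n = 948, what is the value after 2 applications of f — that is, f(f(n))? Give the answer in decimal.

948 → 9³ + 4³ + 8³ = 1305
1305 → 1³ + 3³ + 0³ + 5³ = 153

153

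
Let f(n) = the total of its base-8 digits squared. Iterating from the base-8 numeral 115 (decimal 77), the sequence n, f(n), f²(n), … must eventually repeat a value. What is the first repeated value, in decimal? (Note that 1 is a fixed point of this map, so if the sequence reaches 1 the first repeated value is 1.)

1

77 = (1,1,5)_8 → 1² + 1² + 5² = 1 + 1 + 25 = 27
27 = (3,3)_8 → 3² + 3² = 9 + 9 = 18
18 = (2,2)_8 → 2² + 2² = 4 + 4 = 8
8 = (1,0)_8 → 1² + 0² = 1 + 0 = 1  — reached the fixed point 1.
1 → 1, so 1 is the first repeated value.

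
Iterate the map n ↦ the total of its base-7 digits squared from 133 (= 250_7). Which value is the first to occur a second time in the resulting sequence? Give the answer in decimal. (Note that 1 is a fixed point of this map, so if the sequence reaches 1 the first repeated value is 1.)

133 = (2,5,0)_7 → 29
29 = (4,1)_7 → 17
17 = (2,3)_7 → 13
13 = (1,6)_7 → 37
37 = (5,2)_7 → 29  — 29 already appeared earlier.

29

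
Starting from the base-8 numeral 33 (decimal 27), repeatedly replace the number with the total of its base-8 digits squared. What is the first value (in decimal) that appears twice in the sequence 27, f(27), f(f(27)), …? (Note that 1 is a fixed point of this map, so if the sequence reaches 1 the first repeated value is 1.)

1

27 = (3,3)_8 → 18
18 = (2,2)_8 → 8
8 = (1,0)_8 → 1  — reached the fixed point 1.
1 → 1, so 1 is the first repeated value.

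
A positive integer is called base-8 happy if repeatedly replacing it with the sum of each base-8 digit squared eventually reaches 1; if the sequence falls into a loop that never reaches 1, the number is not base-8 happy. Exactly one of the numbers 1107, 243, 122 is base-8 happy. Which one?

1107: 1107 → 18 → 8 → 1  — reaches 1 (base-8 happy)
243: 243 → 54 → 72 → 2 → 4 → 16 → 4  — repeats 4 (not base-8 happy)
122: 122 → 54 → 72 → 2 → 4 → 16 → 4  — repeats 4 (not base-8 happy)

1107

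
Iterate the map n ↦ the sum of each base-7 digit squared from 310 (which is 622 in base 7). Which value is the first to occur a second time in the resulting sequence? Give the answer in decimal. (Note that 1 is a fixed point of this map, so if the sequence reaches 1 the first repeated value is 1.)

310 = (6,2,2)_7 → 6² + 2² + 2² = 36 + 4 + 4 = 44
44 = (6,2)_7 → 6² + 2² = 36 + 4 = 40
40 = (5,5)_7 → 5² + 5² = 25 + 25 = 50
50 = (1,0,1)_7 → 1² + 0² + 1² = 1 + 0 + 1 = 2
2 = (2)_7 → 2² = 4
4 = (4)_7 → 4² = 16
16 = (2,2)_7 → 2² + 2² = 4 + 4 = 8
8 = (1,1)_7 → 1² + 1² = 1 + 1 = 2  — 2 already appeared earlier.

2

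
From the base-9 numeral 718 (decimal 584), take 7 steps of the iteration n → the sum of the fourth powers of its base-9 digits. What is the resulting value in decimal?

1394

584 = (7,1,8)_9 → 7⁴ + 1⁴ + 8⁴ = 2401 + 1 + 4096 = 6498
6498 = (8,8,2,0)_9 → 8⁴ + 8⁴ + 2⁴ + 0⁴ = 4096 + 4096 + 16 + 0 = 8208
8208 = (1,2,2,3,0)_9 → 1⁴ + 2⁴ + 2⁴ + 3⁴ + 0⁴ = 1 + 16 + 16 + 81 + 0 = 114
114 = (1,3,6)_9 → 1⁴ + 3⁴ + 6⁴ = 1 + 81 + 1296 = 1378
1378 = (1,8,0,1)_9 → 1⁴ + 8⁴ + 0⁴ + 1⁴ = 1 + 4096 + 0 + 1 = 4098
4098 = (5,5,5,3)_9 → 5⁴ + 5⁴ + 5⁴ + 3⁴ = 625 + 625 + 625 + 81 = 1956
1956 = (2,6,1,3)_9 → 2⁴ + 6⁴ + 1⁴ + 3⁴ = 16 + 1296 + 1 + 81 = 1394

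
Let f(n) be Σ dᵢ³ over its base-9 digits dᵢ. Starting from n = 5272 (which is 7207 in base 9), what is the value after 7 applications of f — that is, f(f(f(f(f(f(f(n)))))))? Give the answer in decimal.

5272 = (7,2,0,7)_9 → 7³ + 2³ + 0³ + 7³ = 694
694 = (8,5,1)_9 → 8³ + 5³ + 1³ = 638
638 = (7,7,8)_9 → 7³ + 7³ + 8³ = 1198
1198 = (1,5,7,1)_9 → 1³ + 5³ + 7³ + 1³ = 470
470 = (5,7,2)_9 → 5³ + 7³ + 2³ = 476
476 = (5,7,8)_9 → 5³ + 7³ + 8³ = 980
980 = (1,3,0,8)_9 → 1³ + 3³ + 0³ + 8³ = 540

540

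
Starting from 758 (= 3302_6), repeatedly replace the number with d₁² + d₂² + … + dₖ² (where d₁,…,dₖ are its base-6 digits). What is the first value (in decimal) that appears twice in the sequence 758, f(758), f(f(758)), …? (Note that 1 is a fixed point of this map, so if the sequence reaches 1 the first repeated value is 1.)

25

758 = (3,3,0,2)_6 → 3² + 3² + 0² + 2² = 9 + 9 + 0 + 4 = 22
22 = (3,4)_6 → 3² + 4² = 9 + 16 = 25
25 = (4,1)_6 → 4² + 1² = 16 + 1 = 17
17 = (2,5)_6 → 2² + 5² = 4 + 25 = 29
29 = (4,5)_6 → 4² + 5² = 16 + 25 = 41
41 = (1,0,5)_6 → 1² + 0² + 5² = 1 + 0 + 25 = 26
26 = (4,2)_6 → 4² + 2² = 16 + 4 = 20
20 = (3,2)_6 → 3² + 2² = 9 + 4 = 13
13 = (2,1)_6 → 2² + 1² = 4 + 1 = 5
5 = (5)_6 → 5² = 25  — 25 already appeared earlier.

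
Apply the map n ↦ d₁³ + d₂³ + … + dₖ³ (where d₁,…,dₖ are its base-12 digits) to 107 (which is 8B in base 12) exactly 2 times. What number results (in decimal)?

1073

107 = (8,11)_12 → 8³ + 11³ = 1843
1843 = (1,0,9,7)_12 → 1³ + 0³ + 9³ + 7³ = 1073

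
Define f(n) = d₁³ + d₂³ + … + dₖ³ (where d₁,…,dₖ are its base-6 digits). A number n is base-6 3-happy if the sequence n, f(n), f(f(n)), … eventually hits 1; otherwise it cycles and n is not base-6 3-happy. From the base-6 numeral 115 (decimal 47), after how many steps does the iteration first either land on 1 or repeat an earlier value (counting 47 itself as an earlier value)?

47 = (1,1,5)_6 → 1³ + 1³ + 5³ = 127
127 = (3,3,1)_6 → 3³ + 3³ + 1³ = 55
55 = (1,3,1)_6 → 1³ + 3³ + 1³ = 29
29 = (4,5)_6 → 4³ + 5³ = 189
189 = (5,1,3)_6 → 5³ + 1³ + 3³ = 153
153 = (4,1,3)_6 → 4³ + 1³ + 3³ = 92
92 = (2,3,2)_6 → 2³ + 3³ + 2³ = 43
43 = (1,1,1)_6 → 1³ + 1³ + 1³ = 3
3 = (3)_6 → 3³ = 27
27 = (4,3)_6 → 4³ + 3³ = 91
91 = (2,3,1)_6 → 2³ + 3³ + 1³ = 36
36 = (1,0,0)_6 → 1³ + 0³ + 0³ = 1  — reached 1.
That took 12 steps.

12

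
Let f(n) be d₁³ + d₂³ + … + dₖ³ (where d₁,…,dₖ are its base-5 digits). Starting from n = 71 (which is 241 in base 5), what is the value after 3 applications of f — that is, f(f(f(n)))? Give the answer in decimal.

71 = (2,4,1)_5 → 2³ + 4³ + 1³ = 73
73 = (2,4,3)_5 → 2³ + 4³ + 3³ = 99
99 = (3,4,4)_5 → 3³ + 4³ + 4³ = 155

155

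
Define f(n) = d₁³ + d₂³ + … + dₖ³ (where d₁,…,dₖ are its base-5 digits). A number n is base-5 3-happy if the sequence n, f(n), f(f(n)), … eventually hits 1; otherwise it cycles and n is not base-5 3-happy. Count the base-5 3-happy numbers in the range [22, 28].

1

22: 22 → 72 → 80 → 28 → 28  (repeats 28)
23: 23 → 91 → 55 → 9 → 65 → 35 → 9  (repeats 9)
24: 24 → 128 → 28 → 28  (repeats 28)
25: 25 → 1  (reaches 1)
26: 26 → 2 → 8 → 28 → 28  (repeats 28)
27: 27 → 9 → 65 → 35 → 9  (repeats 9)
28: 28 → 28  (repeats 28)
base-5 3-happy: 25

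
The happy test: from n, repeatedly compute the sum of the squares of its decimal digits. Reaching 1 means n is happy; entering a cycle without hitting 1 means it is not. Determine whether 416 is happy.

416 → 53
53 → 34
34 → 25
25 → 29
29 → 85
85 → 89
89 → 145
145 → 42
42 → 20
20 → 4
4 → 16
16 → 37
37 → 58
58 → 89  — 89 already seen; the sequence cycles without reaching 1.

not happy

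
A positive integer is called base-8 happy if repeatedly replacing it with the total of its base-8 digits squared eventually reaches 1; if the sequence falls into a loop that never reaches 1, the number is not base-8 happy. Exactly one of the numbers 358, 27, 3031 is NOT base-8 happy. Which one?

358: 358 → 77 → 27 → 18 → 8 → 1  — reaches 1 (base-8 happy)
27: 27 → 18 → 8 → 1  — reaches 1 (base-8 happy)
3031: 3031 → 127 → 99 → 26 → 13 → 26  — repeats 26 (not base-8 happy)

3031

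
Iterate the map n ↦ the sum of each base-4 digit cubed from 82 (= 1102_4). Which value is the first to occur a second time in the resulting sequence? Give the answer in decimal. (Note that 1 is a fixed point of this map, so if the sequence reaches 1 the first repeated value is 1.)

1

82 = (1,1,0,2)_4 → 1³ + 1³ + 0³ + 2³ = 1 + 1 + 0 + 8 = 10
10 = (2,2)_4 → 2³ + 2³ = 8 + 8 = 16
16 = (1,0,0)_4 → 1³ + 0³ + 0³ = 1 + 0 + 0 = 1  — reached the fixed point 1.
1 → 1, so 1 is the first repeated value.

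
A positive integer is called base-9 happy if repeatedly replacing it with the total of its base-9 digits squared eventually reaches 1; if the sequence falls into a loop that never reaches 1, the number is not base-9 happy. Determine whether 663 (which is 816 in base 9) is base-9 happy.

663 = (8,1,6)_9 → 8² + 1² + 6² = 101
101 = (1,2,2)_9 → 1² + 2² + 2² = 9
9 = (1,0)_9 → 1² + 0² = 1  — reached 1.

base-9 happy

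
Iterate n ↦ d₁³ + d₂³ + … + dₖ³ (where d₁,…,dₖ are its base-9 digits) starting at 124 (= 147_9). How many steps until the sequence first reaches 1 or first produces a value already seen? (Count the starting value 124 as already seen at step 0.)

124 = (1,4,7)_9 → 1³ + 4³ + 7³ = 1 + 64 + 343 = 408
408 = (5,0,3)_9 → 5³ + 0³ + 3³ = 125 + 0 + 27 = 152
152 = (1,7,8)_9 → 1³ + 7³ + 8³ = 1 + 343 + 512 = 856
856 = (1,1,5,1)_9 → 1³ + 1³ + 5³ + 1³ = 1 + 1 + 125 + 1 = 128
128 = (1,5,2)_9 → 1³ + 5³ + 2³ = 1 + 125 + 8 = 134
134 = (1,5,8)_9 → 1³ + 5³ + 8³ = 1 + 125 + 512 = 638
638 = (7,7,8)_9 → 7³ + 7³ + 8³ = 343 + 343 + 512 = 1198
1198 = (1,5,7,1)_9 → 1³ + 5³ + 7³ + 1³ = 1 + 125 + 343 + 1 = 470
470 = (5,7,2)_9 → 5³ + 7³ + 2³ = 125 + 343 + 8 = 476
476 = (5,7,8)_9 → 5³ + 7³ + 8³ = 125 + 343 + 512 = 980
980 = (1,3,0,8)_9 → 1³ + 3³ + 0³ + 8³ = 1 + 27 + 0 + 512 = 540
540 = (6,6,0)_9 → 6³ + 6³ + 0³ = 216 + 216 + 0 = 432
432 = (5,3,0)_9 → 5³ + 3³ + 0³ = 125 + 27 + 0 = 152  — 152 repeats.
That took 13 steps.

13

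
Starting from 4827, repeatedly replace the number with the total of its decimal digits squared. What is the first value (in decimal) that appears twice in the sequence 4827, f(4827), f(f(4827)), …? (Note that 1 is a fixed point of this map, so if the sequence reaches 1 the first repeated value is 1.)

4827 → 4² + 8² + 2² + 7² = 16 + 64 + 4 + 49 = 133
133 → 1² + 3² + 3² = 1 + 9 + 9 = 19
19 → 1² + 9² = 1 + 81 = 82
82 → 8² + 2² = 64 + 4 = 68
68 → 6² + 8² = 36 + 64 = 100
100 → 1² + 0² + 0² = 1 + 0 + 0 = 1  — reached the fixed point 1.
1 → 1, so 1 is the first repeated value.

1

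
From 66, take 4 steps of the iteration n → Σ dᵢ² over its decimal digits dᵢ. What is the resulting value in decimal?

66 → 6² + 6² = 72
72 → 7² + 2² = 53
53 → 5² + 3² = 34
34 → 3² + 4² = 25

25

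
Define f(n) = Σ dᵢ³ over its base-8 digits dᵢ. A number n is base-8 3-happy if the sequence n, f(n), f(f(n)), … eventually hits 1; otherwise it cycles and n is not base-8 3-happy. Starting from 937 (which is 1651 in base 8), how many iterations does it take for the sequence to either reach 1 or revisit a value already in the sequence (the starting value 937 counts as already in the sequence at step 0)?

7

937 = (1,6,5,1)_8 → 343
343 = (5,2,7)_8 → 476
476 = (7,3,4)_8 → 434
434 = (6,6,2)_8 → 440
440 = (6,7,0)_8 → 559
559 = (1,0,5,7)_8 → 469
469 = (7,2,5)_8 → 476  — 476 repeats.
That took 7 steps.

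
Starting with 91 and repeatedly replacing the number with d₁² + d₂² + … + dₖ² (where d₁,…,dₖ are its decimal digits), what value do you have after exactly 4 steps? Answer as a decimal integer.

91 → 9² + 1² = 82
82 → 8² + 2² = 68
68 → 6² + 8² = 100
100 → 1² + 0² + 0² = 1

1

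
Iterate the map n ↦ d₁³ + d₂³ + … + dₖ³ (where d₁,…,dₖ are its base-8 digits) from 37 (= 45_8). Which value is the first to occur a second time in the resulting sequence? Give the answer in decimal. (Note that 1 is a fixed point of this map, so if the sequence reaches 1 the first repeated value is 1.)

37 = (4,5)_8 → 189
189 = (2,7,5)_8 → 476
476 = (7,3,4)_8 → 434
434 = (6,6,2)_8 → 440
440 = (6,7,0)_8 → 559
559 = (1,0,5,7)_8 → 469
469 = (7,2,5)_8 → 476  — 476 already appeared earlier.

476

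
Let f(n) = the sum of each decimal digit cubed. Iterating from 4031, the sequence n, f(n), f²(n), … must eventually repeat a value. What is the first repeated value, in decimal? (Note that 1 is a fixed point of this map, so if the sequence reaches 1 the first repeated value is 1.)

4031 → 4³ + 0³ + 3³ + 1³ = 92
92 → 9³ + 2³ = 737
737 → 7³ + 3³ + 7³ = 713
713 → 7³ + 1³ + 3³ = 371
371 → 3³ + 7³ + 1³ = 371  — 371 already appeared earlier.

371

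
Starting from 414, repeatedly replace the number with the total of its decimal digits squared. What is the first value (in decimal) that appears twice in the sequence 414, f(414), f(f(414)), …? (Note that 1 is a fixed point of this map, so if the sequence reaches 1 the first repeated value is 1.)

414 → 4² + 1² + 4² = 16 + 1 + 16 = 33
33 → 3² + 3² = 9 + 9 = 18
18 → 1² + 8² = 1 + 64 = 65
65 → 6² + 5² = 36 + 25 = 61
61 → 6² + 1² = 36 + 1 = 37
37 → 3² + 7² = 9 + 49 = 58
58 → 5² + 8² = 25 + 64 = 89
89 → 8² + 9² = 64 + 81 = 145
145 → 1² + 4² + 5² = 1 + 16 + 25 = 42
42 → 4² + 2² = 16 + 4 = 20
20 → 2² + 0² = 4 + 0 = 4
4 → 4² = 16
16 → 1² + 6² = 1 + 36 = 37  — 37 already appeared earlier.

37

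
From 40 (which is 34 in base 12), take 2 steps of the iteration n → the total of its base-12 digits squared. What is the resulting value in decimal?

40 = (3,4)_12 → 3² + 4² = 25
25 = (2,1)_12 → 2² + 1² = 5

5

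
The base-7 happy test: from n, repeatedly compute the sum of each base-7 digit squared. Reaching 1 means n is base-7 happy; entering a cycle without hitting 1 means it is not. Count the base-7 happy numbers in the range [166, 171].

1

166: 166 → 38 → 34 → 52 → 10 → 10  — not base-7 happy
167: 167 → 49 → 1  — base-7 happy
168: 168 → 18 → 20 → 40 → 50 → 2 → 4 → 16 → 8 → 2  — not base-7 happy
169: 169 → 19 → 29 → 17 → 13 → 37 → 29  — not base-7 happy
170: 170 → 22 → 10 → 10  — not base-7 happy
171: 171 → 27 → 45 → 45  — not base-7 happy
base-7 happy: 167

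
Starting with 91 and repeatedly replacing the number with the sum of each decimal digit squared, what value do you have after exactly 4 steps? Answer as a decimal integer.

91 → 9² + 1² = 81 + 1 = 82
82 → 8² + 2² = 64 + 4 = 68
68 → 6² + 8² = 36 + 64 = 100
100 → 1² + 0² + 0² = 1 + 0 + 0 = 1

1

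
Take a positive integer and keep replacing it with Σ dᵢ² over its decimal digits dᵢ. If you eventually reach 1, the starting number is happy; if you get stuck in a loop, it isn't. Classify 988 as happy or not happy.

988 → 9² + 8² + 8² = 209
209 → 2² + 0² + 9² = 85
85 → 8² + 5² = 89
89 → 8² + 9² = 145
145 → 1² + 4² + 5² = 42
42 → 4² + 2² = 20
20 → 2² + 0² = 4
4 → 4² = 16
16 → 1² + 6² = 37
37 → 3² + 7² = 58
58 → 5² + 8² = 89  — 89 already seen; the sequence cycles without reaching 1.

not happy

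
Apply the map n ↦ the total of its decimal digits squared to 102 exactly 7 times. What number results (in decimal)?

42

102 → 1² + 0² + 2² = 1 + 0 + 4 = 5
5 → 5² = 25
25 → 2² + 5² = 4 + 25 = 29
29 → 2² + 9² = 4 + 81 = 85
85 → 8² + 5² = 64 + 25 = 89
89 → 8² + 9² = 64 + 81 = 145
145 → 1² + 4² + 5² = 1 + 16 + 25 = 42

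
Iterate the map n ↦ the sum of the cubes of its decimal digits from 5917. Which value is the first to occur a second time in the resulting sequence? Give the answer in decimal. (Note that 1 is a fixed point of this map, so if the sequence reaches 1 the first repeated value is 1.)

1

5917 → 5³ + 9³ + 1³ + 7³ = 1198
1198 → 1³ + 1³ + 9³ + 8³ = 1243
1243 → 1³ + 2³ + 4³ + 3³ = 100
100 → 1³ + 0³ + 0³ = 1  — reached the fixed point 1.
1 → 1, so 1 is the first repeated value.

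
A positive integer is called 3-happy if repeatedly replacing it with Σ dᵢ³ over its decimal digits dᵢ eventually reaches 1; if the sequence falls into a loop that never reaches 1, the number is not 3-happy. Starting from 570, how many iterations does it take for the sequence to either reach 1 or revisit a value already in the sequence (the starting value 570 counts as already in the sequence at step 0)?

6

570 → 5³ + 7³ + 0³ = 125 + 343 + 0 = 468
468 → 4³ + 6³ + 8³ = 64 + 216 + 512 = 792
792 → 7³ + 9³ + 2³ = 343 + 729 + 8 = 1080
1080 → 1³ + 0³ + 8³ + 0³ = 1 + 0 + 512 + 0 = 513
513 → 5³ + 1³ + 3³ = 125 + 1 + 27 = 153
153 → 1³ + 5³ + 3³ = 1 + 125 + 27 = 153  — 153 repeats.
That took 6 steps.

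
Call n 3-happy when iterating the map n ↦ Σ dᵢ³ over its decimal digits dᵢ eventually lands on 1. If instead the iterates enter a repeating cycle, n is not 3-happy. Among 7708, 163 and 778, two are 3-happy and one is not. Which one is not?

163

7708: 7708 → 1198 → 1243 → 100 → 1  — reaches 1 (3-happy)
163: 163 → 244 → 136 → 244  — repeats 244 (not 3-happy)
778: 778 → 1198 → 1243 → 100 → 1  — reaches 1 (3-happy)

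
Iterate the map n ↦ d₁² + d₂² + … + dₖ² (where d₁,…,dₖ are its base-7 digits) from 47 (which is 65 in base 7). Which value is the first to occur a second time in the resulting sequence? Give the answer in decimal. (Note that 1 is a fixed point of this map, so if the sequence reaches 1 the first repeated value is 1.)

45

47 = (6,5)_7 → 6² + 5² = 36 + 25 = 61
61 = (1,1,5)_7 → 1² + 1² + 5² = 1 + 1 + 25 = 27
27 = (3,6)_7 → 3² + 6² = 9 + 36 = 45
45 = (6,3)_7 → 6² + 3² = 36 + 9 = 45  — 45 already appeared earlier.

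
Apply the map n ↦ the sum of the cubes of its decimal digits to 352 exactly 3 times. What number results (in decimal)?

352 → 3³ + 5³ + 2³ = 27 + 125 + 8 = 160
160 → 1³ + 6³ + 0³ = 1 + 216 + 0 = 217
217 → 2³ + 1³ + 7³ = 8 + 1 + 343 = 352

352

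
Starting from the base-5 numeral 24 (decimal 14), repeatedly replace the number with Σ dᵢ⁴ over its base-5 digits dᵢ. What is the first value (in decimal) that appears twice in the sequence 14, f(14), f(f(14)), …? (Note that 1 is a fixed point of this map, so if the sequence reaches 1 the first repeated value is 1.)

14 = (2,4)_5 → 272
272 = (2,0,4,2)_5 → 288
288 = (2,1,2,3)_5 → 114
114 = (4,2,4)_5 → 528
528 = (4,1,0,3)_5 → 338
338 = (2,3,2,3)_5 → 194
194 = (1,2,3,4)_5 → 354
354 = (2,4,0,4)_5 → 528  — 528 already appeared earlier.

528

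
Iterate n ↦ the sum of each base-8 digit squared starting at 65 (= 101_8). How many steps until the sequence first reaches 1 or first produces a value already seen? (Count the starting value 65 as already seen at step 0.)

4

65 = (1,0,1)_8 → 1² + 0² + 1² = 1 + 0 + 1 = 2
2 = (2)_8 → 2² = 4
4 = (4)_8 → 4² = 16
16 = (2,0)_8 → 2² + 0² = 4 + 0 = 4  — 4 repeats.
That took 4 steps.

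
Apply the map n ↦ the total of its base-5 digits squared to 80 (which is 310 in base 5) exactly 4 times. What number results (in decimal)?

80 = (3,1,0)_5 → 3² + 1² + 0² = 9 + 1 + 0 = 10
10 = (2,0)_5 → 2² + 0² = 4 + 0 = 4
4 = (4)_5 → 4² = 16
16 = (3,1)_5 → 3² + 1² = 9 + 1 = 10

10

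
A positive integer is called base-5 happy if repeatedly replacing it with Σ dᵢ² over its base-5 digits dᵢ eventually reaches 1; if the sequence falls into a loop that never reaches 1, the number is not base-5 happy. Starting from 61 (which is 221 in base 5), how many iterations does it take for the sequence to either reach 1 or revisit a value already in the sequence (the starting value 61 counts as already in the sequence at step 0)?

4

61 = (2,2,1)_5 → 9
9 = (1,4)_5 → 17
17 = (3,2)_5 → 13
13 = (2,3)_5 → 13  — 13 repeats.
That took 4 steps.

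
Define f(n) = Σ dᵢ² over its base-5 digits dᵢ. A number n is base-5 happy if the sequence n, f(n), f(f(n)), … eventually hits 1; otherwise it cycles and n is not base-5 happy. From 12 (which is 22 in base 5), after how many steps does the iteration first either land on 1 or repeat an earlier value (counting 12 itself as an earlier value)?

12 = (2,2)_5 → 8
8 = (1,3)_5 → 10
10 = (2,0)_5 → 4
4 = (4)_5 → 16
16 = (3,1)_5 → 10  — 10 repeats.
That took 5 steps.

5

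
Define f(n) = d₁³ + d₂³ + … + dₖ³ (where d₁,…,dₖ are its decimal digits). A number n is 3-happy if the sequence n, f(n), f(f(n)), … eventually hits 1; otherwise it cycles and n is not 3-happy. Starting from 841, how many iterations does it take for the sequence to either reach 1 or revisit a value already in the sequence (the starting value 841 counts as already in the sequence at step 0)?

7

841 → 8³ + 4³ + 1³ = 512 + 64 + 1 = 577
577 → 5³ + 7³ + 7³ = 125 + 343 + 343 = 811
811 → 8³ + 1³ + 1³ = 512 + 1 + 1 = 514
514 → 5³ + 1³ + 4³ = 125 + 1 + 64 = 190
190 → 1³ + 9³ + 0³ = 1 + 729 + 0 = 730
730 → 7³ + 3³ + 0³ = 343 + 27 + 0 = 370
370 → 3³ + 7³ + 0³ = 27 + 343 + 0 = 370  — 370 repeats.
That took 7 steps.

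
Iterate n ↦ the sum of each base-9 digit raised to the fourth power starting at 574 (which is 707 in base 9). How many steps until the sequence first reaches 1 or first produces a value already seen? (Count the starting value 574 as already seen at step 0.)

574 = (7,0,7)_9 → 7⁴ + 0⁴ + 7⁴ = 4802
4802 = (6,5,2,5)_9 → 6⁴ + 5⁴ + 2⁴ + 5⁴ = 2562
2562 = (3,4,5,6)_9 → 3⁴ + 4⁴ + 5⁴ + 6⁴ = 2258
2258 = (3,0,7,8)_9 → 3⁴ + 0⁴ + 7⁴ + 8⁴ = 6578
6578 = (1,0,0,1,8)_9 → 1⁴ + 0⁴ + 0⁴ + 1⁴ + 8⁴ = 4098
4098 = (5,5,5,3)_9 → 5⁴ + 5⁴ + 5⁴ + 3⁴ = 1956
1956 = (2,6,1,3)_9 → 2⁴ + 6⁴ + 1⁴ + 3⁴ = 1394
1394 = (1,8,1,8)_9 → 1⁴ + 8⁴ + 1⁴ + 8⁴ = 8194
8194 = (1,2,2,1,4)_9 → 1⁴ + 2⁴ + 2⁴ + 1⁴ + 4⁴ = 290
290 = (3,5,2)_9 → 3⁴ + 5⁴ + 2⁴ = 722
722 = (8,8,2)_9 → 8⁴ + 8⁴ + 2⁴ = 8208
8208 = (1,2,2,3,0)_9 → 1⁴ + 2⁴ + 2⁴ + 3⁴ + 0⁴ = 114
114 = (1,3,6)_9 → 1⁴ + 3⁴ + 6⁴ = 1378
1378 = (1,8,0,1)_9 → 1⁴ + 8⁴ + 0⁴ + 1⁴ = 4098  — 4098 repeats.
That took 14 steps.

14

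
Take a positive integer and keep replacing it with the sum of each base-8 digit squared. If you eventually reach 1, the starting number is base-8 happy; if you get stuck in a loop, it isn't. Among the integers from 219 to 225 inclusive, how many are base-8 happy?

219: 219 → 27 → 18 → 8 → 1  — base-8 happy
220: 220 → 34 → 20 → 20  — not base-8 happy
221: 221 → 43 → 34 → 20 → 20  — not base-8 happy
222: 222 → 54 → 72 → 2 → 4 → 16 → 4  — not base-8 happy
223: 223 → 67 → 10 → 5 → 25 → 10  — not base-8 happy
224: 224 → 25 → 10 → 5 → 25  — not base-8 happy
225: 225 → 26 → 13 → 26  — not base-8 happy
base-8 happy: 219

1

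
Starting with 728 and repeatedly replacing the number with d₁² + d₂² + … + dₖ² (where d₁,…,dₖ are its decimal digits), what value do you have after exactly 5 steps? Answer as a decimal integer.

728 → 7² + 2² + 8² = 49 + 4 + 64 = 117
117 → 1² + 1² + 7² = 1 + 1 + 49 = 51
51 → 5² + 1² = 25 + 1 = 26
26 → 2² + 6² = 4 + 36 = 40
40 → 4² + 0² = 16 + 0 = 16

16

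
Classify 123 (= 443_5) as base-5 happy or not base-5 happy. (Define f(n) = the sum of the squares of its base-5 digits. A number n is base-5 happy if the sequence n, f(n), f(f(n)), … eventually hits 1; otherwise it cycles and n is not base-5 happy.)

base-5 happy

123 = (4,4,3)_5 → 41
41 = (1,3,1)_5 → 11
11 = (2,1)_5 → 5
5 = (1,0)_5 → 1  — reached 1.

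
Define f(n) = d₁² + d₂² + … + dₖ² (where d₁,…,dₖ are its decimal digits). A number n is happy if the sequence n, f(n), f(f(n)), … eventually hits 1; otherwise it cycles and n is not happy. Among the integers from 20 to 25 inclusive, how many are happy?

1

20: 20 → 4 → 16 → 37 → 58 → 89 → 145 → 42 → 20  (repeats 20)
21: 21 → 5 → 25 → 29 → 85 → 89 → 145 → 42 → 20 → 4 → 16 → 37 → 58 → 89  (repeats 89)
22: 22 → 8 → 64 → 52 → 29 → 85 → 89 → 145 → 42 → 20 → 4 → 16 → 37 → 58 → 89  (repeats 89)
23: 23 → 13 → 10 → 1  (reaches 1)
24: 24 → 20 → 4 → 16 → 37 → 58 → 89 → 145 → 42 → 20  (repeats 20)
25: 25 → 29 → 85 → 89 → 145 → 42 → 20 → 4 → 16 → 37 → 58 → 89  (repeats 89)
happy: 23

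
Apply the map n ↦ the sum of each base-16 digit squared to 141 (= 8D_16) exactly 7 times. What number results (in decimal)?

136

141 = (8,13)_16 → 8² + 13² = 64 + 169 = 233
233 = (14,9)_16 → 14² + 9² = 196 + 81 = 277
277 = (1,1,5)_16 → 1² + 1² + 5² = 1 + 1 + 25 = 27
27 = (1,11)_16 → 1² + 11² = 1 + 121 = 122
122 = (7,10)_16 → 7² + 10² = 49 + 100 = 149
149 = (9,5)_16 → 9² + 5² = 81 + 25 = 106
106 = (6,10)_16 → 6² + 10² = 36 + 100 = 136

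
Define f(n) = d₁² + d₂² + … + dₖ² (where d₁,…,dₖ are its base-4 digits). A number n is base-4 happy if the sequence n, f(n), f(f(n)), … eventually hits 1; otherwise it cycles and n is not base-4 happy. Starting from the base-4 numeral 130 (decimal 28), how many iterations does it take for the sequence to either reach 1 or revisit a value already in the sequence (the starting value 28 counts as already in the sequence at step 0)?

4

28 = (1,3,0)_4 → 1² + 3² + 0² = 10
10 = (2,2)_4 → 2² + 2² = 8
8 = (2,0)_4 → 2² + 0² = 4
4 = (1,0)_4 → 1² + 0² = 1  — reached 1.
That took 4 steps.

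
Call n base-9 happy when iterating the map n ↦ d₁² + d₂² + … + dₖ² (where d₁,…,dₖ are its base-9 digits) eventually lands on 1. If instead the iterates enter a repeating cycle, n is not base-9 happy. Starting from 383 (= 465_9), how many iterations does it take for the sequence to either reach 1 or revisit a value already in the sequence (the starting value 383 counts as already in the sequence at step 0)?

383 = (4,6,5)_9 → 4² + 6² + 5² = 16 + 36 + 25 = 77
77 = (8,5)_9 → 8² + 5² = 64 + 25 = 89
89 = (1,0,8)_9 → 1² + 0² + 8² = 1 + 0 + 64 = 65
65 = (7,2)_9 → 7² + 2² = 49 + 4 = 53
53 = (5,8)_9 → 5² + 8² = 25 + 64 = 89  — 89 repeats.
That took 5 steps.

5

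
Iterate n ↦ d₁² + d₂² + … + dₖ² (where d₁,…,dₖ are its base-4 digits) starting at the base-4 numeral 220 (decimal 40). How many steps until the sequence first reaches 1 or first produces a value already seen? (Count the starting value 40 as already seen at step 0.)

3

40 = (2,2,0)_4 → 2² + 2² + 0² = 4 + 4 + 0 = 8
8 = (2,0)_4 → 2² + 0² = 4 + 0 = 4
4 = (1,0)_4 → 1² + 0² = 1 + 0 = 1  — reached 1.
That took 3 steps.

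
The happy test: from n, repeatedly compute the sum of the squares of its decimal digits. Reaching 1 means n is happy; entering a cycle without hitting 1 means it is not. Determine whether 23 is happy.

happy

23 → 2² + 3² = 13
13 → 1² + 3² = 10
10 → 1² + 0² = 1  — reached 1.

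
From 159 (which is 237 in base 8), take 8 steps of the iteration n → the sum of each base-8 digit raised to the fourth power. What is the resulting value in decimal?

544

159 = (2,3,7)_8 → 2⁴ + 3⁴ + 7⁴ = 2498
2498 = (4,7,0,2)_8 → 4⁴ + 7⁴ + 0⁴ + 2⁴ = 2673
2673 = (5,1,6,1)_8 → 5⁴ + 1⁴ + 6⁴ + 1⁴ = 1923
1923 = (3,6,0,3)_8 → 3⁴ + 6⁴ + 0⁴ + 3⁴ = 1458
1458 = (2,6,6,2)_8 → 2⁴ + 6⁴ + 6⁴ + 2⁴ = 2624
2624 = (5,1,0,0)_8 → 5⁴ + 1⁴ + 0⁴ + 0⁴ = 626
626 = (1,1,6,2)_8 → 1⁴ + 1⁴ + 6⁴ + 2⁴ = 1314
1314 = (2,4,4,2)_8 → 2⁴ + 4⁴ + 4⁴ + 2⁴ = 544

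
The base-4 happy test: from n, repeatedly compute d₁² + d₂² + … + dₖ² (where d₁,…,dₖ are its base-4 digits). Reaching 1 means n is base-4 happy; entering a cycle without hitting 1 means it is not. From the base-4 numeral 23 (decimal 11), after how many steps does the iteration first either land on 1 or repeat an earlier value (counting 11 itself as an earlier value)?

11 = (2,3)_4 → 2² + 3² = 13
13 = (3,1)_4 → 3² + 1² = 10
10 = (2,2)_4 → 2² + 2² = 8
8 = (2,0)_4 → 2² + 0² = 4
4 = (1,0)_4 → 1² + 0² = 1  — reached 1.
That took 5 steps.

5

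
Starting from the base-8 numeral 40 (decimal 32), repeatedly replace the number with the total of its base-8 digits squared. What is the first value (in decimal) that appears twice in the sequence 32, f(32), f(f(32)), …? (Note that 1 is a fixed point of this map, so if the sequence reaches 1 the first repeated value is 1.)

32 = (4,0)_8 → 4² + 0² = 16
16 = (2,0)_8 → 2² + 0² = 4
4 = (4)_8 → 4² = 16  — 16 already appeared earlier.

16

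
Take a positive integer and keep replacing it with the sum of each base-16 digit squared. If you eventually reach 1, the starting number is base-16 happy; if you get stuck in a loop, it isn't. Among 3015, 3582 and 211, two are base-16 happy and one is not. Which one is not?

211

3015: 3015 → 314 → 110 → 232 → 260 → 17 → 2 → 4 → 16 → 1  — reaches 1 (base-16 happy)
3582: 3582 → 590 → 216 → 233 → 277 → 27 → 122 → 149 → 106 → 136 → 128 → 64 → 16 → 1  — reaches 1 (base-16 happy)
211: 211 → 178 → 125 → 218 → 269 → 170 → 200 → 208 → 169 → 181 → 146 → 85 → 50 → 13 → 169  — repeats 169 (not base-16 happy)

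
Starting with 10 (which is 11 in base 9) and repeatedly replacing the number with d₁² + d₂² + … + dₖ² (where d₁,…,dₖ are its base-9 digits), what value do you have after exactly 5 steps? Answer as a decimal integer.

10 = (1,1)_9 → 1² + 1² = 1 + 1 = 2
2 = (2)_9 → 2² = 4
4 = (4)_9 → 4² = 16
16 = (1,7)_9 → 1² + 7² = 1 + 49 = 50
50 = (5,5)_9 → 5² + 5² = 25 + 25 = 50

50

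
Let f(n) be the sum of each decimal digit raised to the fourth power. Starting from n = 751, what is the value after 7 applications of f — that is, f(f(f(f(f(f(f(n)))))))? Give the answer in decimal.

4514

751 → 7⁴ + 5⁴ + 1⁴ = 2401 + 625 + 1 = 3027
3027 → 3⁴ + 0⁴ + 2⁴ + 7⁴ = 81 + 0 + 16 + 2401 = 2498
2498 → 2⁴ + 4⁴ + 9⁴ + 8⁴ = 16 + 256 + 6561 + 4096 = 10929
10929 → 1⁴ + 0⁴ + 9⁴ + 2⁴ + 9⁴ = 1 + 0 + 6561 + 16 + 6561 = 13139
13139 → 1⁴ + 3⁴ + 1⁴ + 3⁴ + 9⁴ = 1 + 81 + 1 + 81 + 6561 = 6725
6725 → 6⁴ + 7⁴ + 2⁴ + 5⁴ = 1296 + 2401 + 16 + 625 = 4338
4338 → 4⁴ + 3⁴ + 3⁴ + 8⁴ = 256 + 81 + 81 + 4096 = 4514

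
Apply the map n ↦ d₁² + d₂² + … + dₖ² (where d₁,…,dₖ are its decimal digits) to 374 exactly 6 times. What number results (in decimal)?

89

374 → 3² + 7² + 4² = 9 + 49 + 16 = 74
74 → 7² + 4² = 49 + 16 = 65
65 → 6² + 5² = 36 + 25 = 61
61 → 6² + 1² = 36 + 1 = 37
37 → 3² + 7² = 9 + 49 = 58
58 → 5² + 8² = 25 + 64 = 89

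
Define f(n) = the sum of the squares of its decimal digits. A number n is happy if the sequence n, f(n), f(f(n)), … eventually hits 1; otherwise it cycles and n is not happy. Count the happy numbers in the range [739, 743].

739: 739 → 139 → 91 → 82 → 68 → 100 → 1  — happy
740: 740 → 65 → 61 → 37 → 58 → 89 → 145 → 42 → 20 → 4 → 16 → 37  — not happy
741: 741 → 66 → 72 → 53 → 34 → 25 → 29 → 85 → 89 → 145 → 42 → 20 → 4 → 16 → 37 → 58 → 89  — not happy
742: 742 → 69 → 117 → 51 → 26 → 40 → 16 → 37 → 58 → 89 → 145 → 42 → 20 → 4 → 16  — not happy
743: 743 → 74 → 65 → 61 → 37 → 58 → 89 → 145 → 42 → 20 → 4 → 16 → 37  — not happy
happy: 739

1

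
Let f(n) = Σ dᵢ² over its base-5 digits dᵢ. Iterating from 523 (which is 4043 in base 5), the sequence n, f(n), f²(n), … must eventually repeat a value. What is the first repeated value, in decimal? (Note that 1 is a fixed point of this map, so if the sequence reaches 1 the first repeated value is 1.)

1

523 = (4,0,4,3)_5 → 41
41 = (1,3,1)_5 → 11
11 = (2,1)_5 → 5
5 = (1,0)_5 → 1  — reached the fixed point 1.
1 → 1, so 1 is the first repeated value.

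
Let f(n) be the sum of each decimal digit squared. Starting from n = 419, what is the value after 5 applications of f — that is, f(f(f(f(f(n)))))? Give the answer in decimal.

419 → 4² + 1² + 9² = 98
98 → 9² + 8² = 145
145 → 1² + 4² + 5² = 42
42 → 4² + 2² = 20
20 → 2² + 0² = 4

4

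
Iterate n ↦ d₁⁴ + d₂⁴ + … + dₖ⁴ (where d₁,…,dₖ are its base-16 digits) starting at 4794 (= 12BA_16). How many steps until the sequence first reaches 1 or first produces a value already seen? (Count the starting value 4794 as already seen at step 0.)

15

4794 = (1,2,11,10)_16 → 1⁴ + 2⁴ + 11⁴ + 10⁴ = 1 + 16 + 14641 + 10000 = 24658
24658 = (6,0,5,2)_16 → 6⁴ + 0⁴ + 5⁴ + 2⁴ = 1296 + 0 + 625 + 16 = 1937
1937 = (7,9,1)_16 → 7⁴ + 9⁴ + 1⁴ = 2401 + 6561 + 1 = 8963
8963 = (2,3,0,3)_16 → 2⁴ + 3⁴ + 0⁴ + 3⁴ = 16 + 81 + 0 + 81 = 178
178 = (11,2)_16 → 11⁴ + 2⁴ = 14641 + 16 = 14657
14657 = (3,9,4,1)_16 → 3⁴ + 9⁴ + 4⁴ + 1⁴ = 81 + 6561 + 256 + 1 = 6899
6899 = (1,10,15,3)_16 → 1⁴ + 10⁴ + 15⁴ + 3⁴ = 1 + 10000 + 50625 + 81 = 60707
60707 = (14,13,2,3)_16 → 14⁴ + 13⁴ + 2⁴ + 3⁴ = 38416 + 28561 + 16 + 81 = 67074
67074 = (1,0,6,0,2)_16 → 1⁴ + 0⁴ + 6⁴ + 0⁴ + 2⁴ = 1 + 0 + 1296 + 0 + 16 = 1313
1313 = (5,2,1)_16 → 5⁴ + 2⁴ + 1⁴ = 625 + 16 + 1 = 642
642 = (2,8,2)_16 → 2⁴ + 8⁴ + 2⁴ = 16 + 4096 + 16 = 4128
4128 = (1,0,2,0)_16 → 1⁴ + 0⁴ + 2⁴ + 0⁴ = 1 + 0 + 16 + 0 = 17
17 = (1,1)_16 → 1⁴ + 1⁴ = 1 + 1 = 2
2 = (2)_16 → 2⁴ = 16
16 = (1,0)_16 → 1⁴ + 0⁴ = 1 + 0 = 1  — reached 1.
That took 15 steps.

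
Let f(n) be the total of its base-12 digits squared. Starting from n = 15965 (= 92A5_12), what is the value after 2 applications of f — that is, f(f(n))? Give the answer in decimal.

15965 = (9,2,10,5)_12 → 9² + 2² + 10² + 5² = 81 + 4 + 100 + 25 = 210
210 = (1,5,6)_12 → 1² + 5² + 6² = 1 + 25 + 36 = 62

62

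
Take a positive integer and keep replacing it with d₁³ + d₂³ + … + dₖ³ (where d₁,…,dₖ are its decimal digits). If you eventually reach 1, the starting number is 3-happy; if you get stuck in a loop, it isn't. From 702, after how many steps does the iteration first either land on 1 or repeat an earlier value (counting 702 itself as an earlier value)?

3

702 → 351
351 → 153
153 → 153  — 153 repeats.
That took 3 steps.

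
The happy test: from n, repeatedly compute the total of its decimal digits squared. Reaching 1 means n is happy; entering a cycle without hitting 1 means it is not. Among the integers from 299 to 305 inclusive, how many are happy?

2

299: 299 → 166 → 73 → 58 → 89 → 145 → 42 → 20 → 4 → 16 → 37 → 58  (repeats 58)
300: 300 → 9 → 81 → 65 → 61 → 37 → 58 → 89 → 145 → 42 → 20 → 4 → 16 → 37  (repeats 37)
301: 301 → 10 → 1  (reaches 1)
302: 302 → 13 → 10 → 1  (reaches 1)
303: 303 → 18 → 65 → 61 → 37 → 58 → 89 → 145 → 42 → 20 → 4 → 16 → 37  (repeats 37)
304: 304 → 25 → 29 → 85 → 89 → 145 → 42 → 20 → 4 → 16 → 37 → 58 → 89  (repeats 89)
305: 305 → 34 → 25 → 29 → 85 → 89 → 145 → 42 → 20 → 4 → 16 → 37 → 58 → 89  (repeats 89)
happy: 301, 302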